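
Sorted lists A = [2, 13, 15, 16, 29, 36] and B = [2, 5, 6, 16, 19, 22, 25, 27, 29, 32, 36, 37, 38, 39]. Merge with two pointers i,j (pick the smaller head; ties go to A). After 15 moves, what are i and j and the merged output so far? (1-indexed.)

i=6, j=11, merged so far=[2, 2, 5, 6, 13, 15, 16, 16, 19, 22, 25, 27, 29, 29, 32]

[i=1,j=1] A[i]=2<=B[j]=2 take 2 → i++
[i=2,j=1] A[i]=13>B[j]=2 take 2 → j++
[i=2,j=2] A[i]=13>B[j]=5 take 5 → j++
[i=2,j=3] A[i]=13>B[j]=6 take 6 → j++
[i=2,j=4] A[i]=13<=B[j]=16 take 13 → i++
[i=3,j=4] A[i]=15<=B[j]=16 take 15 → i++
[i=4,j=4] A[i]=16<=B[j]=16 take 16 → i++
[i=5,j=4] A[i]=29>B[j]=16 take 16 → j++
[i=5,j=5] A[i]=29>B[j]=19 take 19 → j++
[i=5,j=6] A[i]=29>B[j]=22 take 22 → j++
[i=5,j=7] A[i]=29>B[j]=25 take 25 → j++
[i=5,j=8] A[i]=29>B[j]=27 take 27 → j++
[i=5,j=9] A[i]=29<=B[j]=29 take 29 → i++
[i=6,j=9] A[i]=36>B[j]=29 take 29 → j++
[i=6,j=10] A[i]=36>B[j]=32 take 32 → j++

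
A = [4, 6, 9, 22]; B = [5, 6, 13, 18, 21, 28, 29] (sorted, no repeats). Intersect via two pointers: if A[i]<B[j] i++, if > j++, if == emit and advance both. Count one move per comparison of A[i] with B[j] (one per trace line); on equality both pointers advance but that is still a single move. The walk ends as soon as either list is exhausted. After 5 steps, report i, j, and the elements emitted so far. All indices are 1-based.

i=4, j=4, emitted=[6]

i=1 j=1: 4<5, i++
i=2 j=1: 6>5, j++
i=2 j=2: 6==6 emit, i++,j++
i=3 j=3: 9<13, i++
i=4 j=3: 22>13, j++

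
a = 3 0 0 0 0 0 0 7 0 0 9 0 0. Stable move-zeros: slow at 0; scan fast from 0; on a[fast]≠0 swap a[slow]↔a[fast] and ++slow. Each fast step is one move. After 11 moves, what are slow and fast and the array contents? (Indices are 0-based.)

slow=3, fast=11, a=[3, 7, 9, 0, 0, 0, 0, 0, 0, 0, 0, 0, 0]

slow=0 fast=0: a[fast]=3≠0 swap→a[0]=3, slow++,fast++
slow=1 fast=1: a[fast]=0, fast++
slow=1 fast=2: a[fast]=0, fast++
slow=1 fast=3: a[fast]=0, fast++
slow=1 fast=4: a[fast]=0, fast++
slow=1 fast=5: a[fast]=0, fast++
slow=1 fast=6: a[fast]=0, fast++
slow=1 fast=7: a[fast]=7≠0 swap→a[1]=7, slow++,fast++
slow=2 fast=8: a[fast]=0, fast++
slow=2 fast=9: a[fast]=0, fast++
slow=2 fast=10: a[fast]=9≠0 swap→a[2]=9, slow++,fast++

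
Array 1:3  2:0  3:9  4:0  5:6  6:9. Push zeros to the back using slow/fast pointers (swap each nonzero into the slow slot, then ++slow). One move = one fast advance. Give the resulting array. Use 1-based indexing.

(s=1,f=1) a[fast]=3≠0 swap→a[1]=3 → slow++,fast++
(s=2,f=2) a[fast]=0 → fast++
(s=2,f=3) a[fast]=9≠0 swap→a[2]=9 → slow++,fast++
(s=3,f=4) a[fast]=0 → fast++
(s=3,f=5) a[fast]=6≠0 swap→a[3]=6 → slow++,fast++
(s=4,f=6) a[fast]=9≠0 swap→a[4]=9 → slow++,fast++

[3, 9, 6, 9, 0, 0]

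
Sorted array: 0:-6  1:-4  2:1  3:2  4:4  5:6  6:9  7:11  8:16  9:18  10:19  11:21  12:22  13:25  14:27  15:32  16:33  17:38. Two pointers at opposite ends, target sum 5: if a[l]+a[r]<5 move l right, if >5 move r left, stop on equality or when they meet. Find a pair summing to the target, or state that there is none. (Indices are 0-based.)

l=0 r=17: -6+38=32 >5, r--
l=0 r=16: -6+33=27 >5, r--
l=0 r=15: -6+32=26 >5, r--
l=0 r=14: -6+27=21 >5, r--
l=0 r=13: -6+25=19 >5, r--
l=0 r=12: -6+22=16 >5, r--
l=0 r=11: -6+21=15 >5, r--
l=0 r=10: -6+19=13 >5, r--
l=0 r=9: -6+18=12 >5, r--
l=0 r=8: -6+16=10 >5, r--
l=0 r=7: -6+11=5, found

(-6, 11)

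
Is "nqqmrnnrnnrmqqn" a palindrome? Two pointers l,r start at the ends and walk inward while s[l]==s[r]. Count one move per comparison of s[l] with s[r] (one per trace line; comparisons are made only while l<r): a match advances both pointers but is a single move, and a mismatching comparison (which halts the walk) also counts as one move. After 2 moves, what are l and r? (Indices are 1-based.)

l=3, r=13

l=1 r=15: 'n'=='n', l++,r--
l=2 r=14: 'q'=='q', l++,r--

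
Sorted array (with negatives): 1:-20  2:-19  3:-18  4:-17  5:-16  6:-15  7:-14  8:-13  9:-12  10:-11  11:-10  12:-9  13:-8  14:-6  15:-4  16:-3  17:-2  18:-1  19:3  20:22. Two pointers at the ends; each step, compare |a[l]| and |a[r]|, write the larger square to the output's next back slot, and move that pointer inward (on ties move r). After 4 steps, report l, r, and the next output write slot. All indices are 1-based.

l=4, r=19, next write slot=16

l=1 r=20: |-20|<=|22| out[20]=484, r--
l=1 r=19: |-20|>|3| out[19]=400, l++
l=2 r=19: |-19|>|3| out[18]=361, l++
l=3 r=19: |-18|>|3| out[17]=324, l++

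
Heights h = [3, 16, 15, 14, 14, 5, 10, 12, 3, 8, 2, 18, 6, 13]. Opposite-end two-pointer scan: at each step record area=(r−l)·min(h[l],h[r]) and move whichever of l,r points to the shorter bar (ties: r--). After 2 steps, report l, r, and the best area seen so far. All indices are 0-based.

l=0 r=13: min(3,13)*13=39 best=39 *, l++
l=1 r=13: min(16,13)*12=156 best=156 *, r--

l=1, r=12, best area=156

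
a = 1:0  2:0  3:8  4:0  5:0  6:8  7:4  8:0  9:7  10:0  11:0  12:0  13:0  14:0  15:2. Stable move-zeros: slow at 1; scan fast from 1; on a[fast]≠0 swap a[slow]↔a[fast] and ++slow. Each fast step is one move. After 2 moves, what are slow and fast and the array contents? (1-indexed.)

(s=1,f=1) a[fast]=0 → fast++
(s=1,f=2) a[fast]=0 → fast++

slow=1, fast=3, a=[0, 0, 8, 0, 0, 8, 4, 0, 7, 0, 0, 0, 0, 0, 2]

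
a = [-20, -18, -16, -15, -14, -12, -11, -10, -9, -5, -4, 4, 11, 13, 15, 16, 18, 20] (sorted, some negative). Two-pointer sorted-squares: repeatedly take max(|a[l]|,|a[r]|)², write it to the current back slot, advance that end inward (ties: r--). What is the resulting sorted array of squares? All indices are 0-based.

l=0 r=17: |-20|<=|20| out[17]=400, r--
l=0 r=16: |-20|>|18| out[16]=400, l++
l=1 r=16: |-18|<=|18| out[15]=324, r--
l=1 r=15: |-18|>|16| out[14]=324, l++
l=2 r=15: |-16|<=|16| out[13]=256, r--
l=2 r=14: |-16|>|15| out[12]=256, l++
l=3 r=14: |-15|<=|15| out[11]=225, r--
l=3 r=13: |-15|>|13| out[10]=225, l++
l=4 r=13: |-14|>|13| out[9]=196, l++
l=5 r=13: |-12|<=|13| out[8]=169, r--
l=5 r=12: |-12|>|11| out[7]=144, l++
l=6 r=12: |-11|<=|11| out[6]=121, r--
l=6 r=11: |-11|>|4| out[5]=121, l++
l=7 r=11: |-10|>|4| out[4]=100, l++
l=8 r=11: |-9|>|4| out[3]=81, l++
l=9 r=11: |-5|>|4| out[2]=25, l++
l=10 r=11: |-4|<=|4| out[1]=16, r--
l=10 r=10: |-4|<=|-4| out[0]=16, r--

[16, 16, 25, 81, 100, 121, 121, 144, 169, 196, 225, 225, 256, 256, 324, 324, 400, 400]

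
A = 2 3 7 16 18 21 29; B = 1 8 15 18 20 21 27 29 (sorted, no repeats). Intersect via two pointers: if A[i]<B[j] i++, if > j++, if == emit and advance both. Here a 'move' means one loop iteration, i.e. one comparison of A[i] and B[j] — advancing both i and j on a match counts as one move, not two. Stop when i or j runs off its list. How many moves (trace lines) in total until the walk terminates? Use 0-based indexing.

i=0 j=0: 2>1, j++
i=0 j=1: 2<8, i++
i=1 j=1: 3<8, i++
i=2 j=1: 7<8, i++
i=3 j=1: 16>8, j++
i=3 j=2: 16>15, j++
i=3 j=3: 16<18, i++
i=4 j=3: 18==18 emit, i++,j++
i=5 j=4: 21>20, j++
i=5 j=5: 21==21 emit, i++,j++
i=6 j=6: 29>27, j++
i=6 j=7: 29==29 emit, i++,j++

12 moves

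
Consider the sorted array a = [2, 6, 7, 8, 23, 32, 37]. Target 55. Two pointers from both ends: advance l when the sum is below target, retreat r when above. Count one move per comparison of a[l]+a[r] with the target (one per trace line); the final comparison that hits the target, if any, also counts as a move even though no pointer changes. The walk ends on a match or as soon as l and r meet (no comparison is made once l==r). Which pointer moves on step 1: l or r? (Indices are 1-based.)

l

[1,7] 2+37=39 <55 → l++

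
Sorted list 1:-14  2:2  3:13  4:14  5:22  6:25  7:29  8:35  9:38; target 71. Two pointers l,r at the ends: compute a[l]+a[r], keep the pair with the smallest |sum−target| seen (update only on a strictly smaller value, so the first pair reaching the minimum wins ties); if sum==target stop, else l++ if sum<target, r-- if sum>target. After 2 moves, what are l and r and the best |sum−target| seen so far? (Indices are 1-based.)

l=3, r=9, best |Δ|=31

[1,9] -14+38=24 d=47 * → l++
[2,9] 2+38=40 d=31 * → l++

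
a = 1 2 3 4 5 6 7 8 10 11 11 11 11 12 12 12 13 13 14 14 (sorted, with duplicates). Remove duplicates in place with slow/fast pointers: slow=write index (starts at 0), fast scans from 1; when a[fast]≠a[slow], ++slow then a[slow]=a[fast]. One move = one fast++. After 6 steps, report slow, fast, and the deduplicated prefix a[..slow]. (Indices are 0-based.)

(s=0,f=1) a[fast]=2≠a[slow]=1 write a[1]=2 → slow++,fast++
(s=1,f=2) a[fast]=3≠a[slow]=2 write a[2]=3 → slow++,fast++
(s=2,f=3) a[fast]=4≠a[slow]=3 write a[3]=4 → slow++,fast++
(s=3,f=4) a[fast]=5≠a[slow]=4 write a[4]=5 → slow++,fast++
(s=4,f=5) a[fast]=6≠a[slow]=5 write a[5]=6 → slow++,fast++
(s=5,f=6) a[fast]=7≠a[slow]=6 write a[6]=7 → slow++,fast++

slow=6, fast=7, prefix=[1, 2, 3, 4, 5, 6, 7]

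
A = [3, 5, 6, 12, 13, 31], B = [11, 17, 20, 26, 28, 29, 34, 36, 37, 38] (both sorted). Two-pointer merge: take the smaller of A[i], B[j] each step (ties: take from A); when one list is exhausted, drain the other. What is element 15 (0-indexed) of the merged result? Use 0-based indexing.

[i=0,j=0] A[i]=3<=B[j]=11 take 3 → i++
[i=1,j=0] A[i]=5<=B[j]=11 take 5 → i++
[i=2,j=0] A[i]=6<=B[j]=11 take 6 → i++
[i=3,j=0] A[i]=12>B[j]=11 take 11 → j++
[i=3,j=1] A[i]=12<=B[j]=17 take 12 → i++
[i=4,j=1] A[i]=13<=B[j]=17 take 13 → i++
[i=5,j=1] A[i]=31>B[j]=17 take 17 → j++
[i=5,j=2] A[i]=31>B[j]=20 take 20 → j++
[i=5,j=3] A[i]=31>B[j]=26 take 26 → j++
[i=5,j=4] A[i]=31>B[j]=28 take 28 → j++
[i=5,j=5] A[i]=31>B[j]=29 take 29 → j++
[i=5,j=6] A[i]=31<=B[j]=34 take 31 → i++
[i=6,j=6] A done, take B[j]=34 → j++
[i=6,j=7] A done, take B[j]=36 → j++
[i=6,j=8] A done, take B[j]=37 → j++
[i=6,j=9] A done, take B[j]=38 → j++

merged[15] = 38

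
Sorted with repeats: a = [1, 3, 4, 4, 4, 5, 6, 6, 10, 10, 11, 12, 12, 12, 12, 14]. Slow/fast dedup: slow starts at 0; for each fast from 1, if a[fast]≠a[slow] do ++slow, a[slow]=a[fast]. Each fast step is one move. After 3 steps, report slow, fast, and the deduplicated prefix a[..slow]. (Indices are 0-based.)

slow=2, fast=4, prefix=[1, 3, 4]

slow=0 fast=1: a[fast]=3≠a[slow]=1 write a[1]=3, slow++,fast++
slow=1 fast=2: a[fast]=4≠a[slow]=3 write a[2]=4, slow++,fast++
slow=2 fast=3: a[fast]=4=a[slow] dup, fast++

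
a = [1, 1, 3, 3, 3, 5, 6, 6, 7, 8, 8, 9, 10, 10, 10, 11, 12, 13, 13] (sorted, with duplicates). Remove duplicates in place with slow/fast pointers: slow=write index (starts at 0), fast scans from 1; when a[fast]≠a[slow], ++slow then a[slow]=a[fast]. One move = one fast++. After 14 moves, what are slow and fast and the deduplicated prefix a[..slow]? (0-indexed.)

slow=0 fast=1: a[fast]=1=a[slow] dup, fast++
slow=0 fast=2: a[fast]=3≠a[slow]=1 write a[1]=3, slow++,fast++
slow=1 fast=3: a[fast]=3=a[slow] dup, fast++
slow=1 fast=4: a[fast]=3=a[slow] dup, fast++
slow=1 fast=5: a[fast]=5≠a[slow]=3 write a[2]=5, slow++,fast++
slow=2 fast=6: a[fast]=6≠a[slow]=5 write a[3]=6, slow++,fast++
slow=3 fast=7: a[fast]=6=a[slow] dup, fast++
slow=3 fast=8: a[fast]=7≠a[slow]=6 write a[4]=7, slow++,fast++
slow=4 fast=9: a[fast]=8≠a[slow]=7 write a[5]=8, slow++,fast++
slow=5 fast=10: a[fast]=8=a[slow] dup, fast++
slow=5 fast=11: a[fast]=9≠a[slow]=8 write a[6]=9, slow++,fast++
slow=6 fast=12: a[fast]=10≠a[slow]=9 write a[7]=10, slow++,fast++
slow=7 fast=13: a[fast]=10=a[slow] dup, fast++
slow=7 fast=14: a[fast]=10=a[slow] dup, fast++

slow=7, fast=15, prefix=[1, 3, 5, 6, 7, 8, 9, 10]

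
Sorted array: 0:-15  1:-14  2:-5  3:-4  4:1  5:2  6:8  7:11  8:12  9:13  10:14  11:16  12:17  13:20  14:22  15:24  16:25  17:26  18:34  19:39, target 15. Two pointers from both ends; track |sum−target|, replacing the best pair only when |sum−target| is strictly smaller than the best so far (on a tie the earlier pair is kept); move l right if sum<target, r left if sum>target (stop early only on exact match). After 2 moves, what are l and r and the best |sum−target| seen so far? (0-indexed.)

l=0 r=19: -15+39=24 d=9 *, r--
l=0 r=18: -15+34=19 d=4 *, r--

l=0, r=17, best |Δ|=4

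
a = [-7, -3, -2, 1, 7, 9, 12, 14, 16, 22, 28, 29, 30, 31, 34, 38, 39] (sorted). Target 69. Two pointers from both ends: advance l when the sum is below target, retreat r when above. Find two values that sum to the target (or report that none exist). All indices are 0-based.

l=0 r=16: -7+39=32 <69, l++
l=1 r=16: -3+39=36 <69, l++
l=2 r=16: -2+39=37 <69, l++
l=3 r=16: 1+39=40 <69, l++
l=4 r=16: 7+39=46 <69, l++
l=5 r=16: 9+39=48 <69, l++
l=6 r=16: 12+39=51 <69, l++
l=7 r=16: 14+39=53 <69, l++
l=8 r=16: 16+39=55 <69, l++
l=9 r=16: 22+39=61 <69, l++
l=10 r=16: 28+39=67 <69, l++
l=11 r=16: 29+39=68 <69, l++
l=12 r=16: 30+39=69, found

(30, 39)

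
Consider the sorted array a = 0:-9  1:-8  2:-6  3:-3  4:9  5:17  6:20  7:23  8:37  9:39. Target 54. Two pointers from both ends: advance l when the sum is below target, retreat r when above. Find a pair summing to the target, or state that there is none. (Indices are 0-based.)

(17, 37)

l=0 r=9: -9+39=30 <54, l++
l=1 r=9: -8+39=31 <54, l++
l=2 r=9: -6+39=33 <54, l++
l=3 r=9: -3+39=36 <54, l++
l=4 r=9: 9+39=48 <54, l++
l=5 r=9: 17+39=56 >54, r--
l=5 r=8: 17+37=54, found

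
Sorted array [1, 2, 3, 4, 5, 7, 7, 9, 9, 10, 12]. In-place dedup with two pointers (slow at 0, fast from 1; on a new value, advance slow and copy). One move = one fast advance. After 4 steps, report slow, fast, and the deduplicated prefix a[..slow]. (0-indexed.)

slow=0 fast=1: a[fast]=2≠a[slow]=1 write a[1]=2, slow++,fast++
slow=1 fast=2: a[fast]=3≠a[slow]=2 write a[2]=3, slow++,fast++
slow=2 fast=3: a[fast]=4≠a[slow]=3 write a[3]=4, slow++,fast++
slow=3 fast=4: a[fast]=5≠a[slow]=4 write a[4]=5, slow++,fast++

slow=4, fast=5, prefix=[1, 2, 3, 4, 5]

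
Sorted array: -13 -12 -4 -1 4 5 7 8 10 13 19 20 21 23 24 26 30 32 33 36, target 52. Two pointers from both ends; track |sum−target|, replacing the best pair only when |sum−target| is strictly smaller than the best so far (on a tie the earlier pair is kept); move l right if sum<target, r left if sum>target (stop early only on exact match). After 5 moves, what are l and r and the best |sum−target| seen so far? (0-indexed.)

l=0 r=19: -13+36=23 d=29 *, l++
l=1 r=19: -12+36=24 d=28 *, l++
l=2 r=19: -4+36=32 d=20 *, l++
l=3 r=19: -1+36=35 d=17 *, l++
l=4 r=19: 4+36=40 d=12 *, l++

l=5, r=19, best |Δ|=12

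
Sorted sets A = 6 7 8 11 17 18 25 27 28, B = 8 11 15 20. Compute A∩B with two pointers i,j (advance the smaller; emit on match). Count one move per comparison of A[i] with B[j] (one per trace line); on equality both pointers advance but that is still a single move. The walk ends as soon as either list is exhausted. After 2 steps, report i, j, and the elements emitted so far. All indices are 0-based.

i=2, j=0, emitted=[]

i=0 j=0: 6<8, i++
i=1 j=0: 7<8, i++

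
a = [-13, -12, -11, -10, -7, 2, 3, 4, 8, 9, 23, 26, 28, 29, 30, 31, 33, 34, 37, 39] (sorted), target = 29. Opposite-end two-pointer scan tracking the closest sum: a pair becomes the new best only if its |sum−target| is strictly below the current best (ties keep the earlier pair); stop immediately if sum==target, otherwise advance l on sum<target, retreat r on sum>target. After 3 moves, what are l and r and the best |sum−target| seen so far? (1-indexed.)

l=1 r=20: -13+39=26 d=3 *, l++
l=2 r=20: -12+39=27 d=2 *, l++
l=3 r=20: -11+39=28 d=1 *, l++

l=4, r=20, best |Δ|=1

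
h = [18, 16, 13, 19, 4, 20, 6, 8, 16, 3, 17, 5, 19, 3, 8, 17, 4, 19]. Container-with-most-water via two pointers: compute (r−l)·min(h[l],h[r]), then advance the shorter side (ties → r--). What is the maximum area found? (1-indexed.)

[1,18] min(18,19)*17=306 best=306 * → l++
[2,18] min(16,19)*16=256 best=306 → l++
[3,18] min(13,19)*15=195 best=306 → l++
[4,18] min(19,19)*14=266 best=306 → r--
[4,17] min(19,4)*13=52 best=306 → r--
[4,16] min(19,17)*12=204 best=306 → r--
[4,15] min(19,8)*11=88 best=306 → r--
[4,14] min(19,3)*10=30 best=306 → r--
[4,13] min(19,19)*9=171 best=306 → r--
[4,12] min(19,5)*8=40 best=306 → r--
[4,11] min(19,17)*7=119 best=306 → r--
[4,10] min(19,3)*6=18 best=306 → r--
[4,9] min(19,16)*5=80 best=306 → r--
[4,8] min(19,8)*4=32 best=306 → r--
[4,7] min(19,6)*3=18 best=306 → r--
[4,6] min(19,20)*2=38 best=306 → l++
[5,6] min(4,20)*1=4 best=306 → l++

max area = 306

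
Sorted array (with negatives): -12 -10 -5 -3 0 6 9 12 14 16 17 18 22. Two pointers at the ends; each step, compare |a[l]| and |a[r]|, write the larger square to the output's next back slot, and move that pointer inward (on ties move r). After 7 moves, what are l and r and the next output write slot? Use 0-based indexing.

l=1, r=6, next write slot=5

[0,12] |-12|<=|22| out[12]=484 → r--
[0,11] |-12|<=|18| out[11]=324 → r--
[0,10] |-12|<=|17| out[10]=289 → r--
[0,9] |-12|<=|16| out[9]=256 → r--
[0,8] |-12|<=|14| out[8]=196 → r--
[0,7] |-12|<=|12| out[7]=144 → r--
[0,6] |-12|>|9| out[6]=144 → l++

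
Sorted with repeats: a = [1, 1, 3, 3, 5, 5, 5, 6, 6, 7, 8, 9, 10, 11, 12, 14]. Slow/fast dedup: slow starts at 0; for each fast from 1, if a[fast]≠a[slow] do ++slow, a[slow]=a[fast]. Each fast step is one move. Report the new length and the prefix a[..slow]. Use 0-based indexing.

length 11; prefix = [1, 3, 5, 6, 7, 8, 9, 10, 11, 12, 14]

slow=0 fast=1: a[fast]=1=a[slow] dup, fast++
slow=0 fast=2: a[fast]=3≠a[slow]=1 write a[1]=3, slow++,fast++
slow=1 fast=3: a[fast]=3=a[slow] dup, fast++
slow=1 fast=4: a[fast]=5≠a[slow]=3 write a[2]=5, slow++,fast++
slow=2 fast=5: a[fast]=5=a[slow] dup, fast++
slow=2 fast=6: a[fast]=5=a[slow] dup, fast++
slow=2 fast=7: a[fast]=6≠a[slow]=5 write a[3]=6, slow++,fast++
slow=3 fast=8: a[fast]=6=a[slow] dup, fast++
slow=3 fast=9: a[fast]=7≠a[slow]=6 write a[4]=7, slow++,fast++
slow=4 fast=10: a[fast]=8≠a[slow]=7 write a[5]=8, slow++,fast++
slow=5 fast=11: a[fast]=9≠a[slow]=8 write a[6]=9, slow++,fast++
slow=6 fast=12: a[fast]=10≠a[slow]=9 write a[7]=10, slow++,fast++
slow=7 fast=13: a[fast]=11≠a[slow]=10 write a[8]=11, slow++,fast++
slow=8 fast=14: a[fast]=12≠a[slow]=11 write a[9]=12, slow++,fast++
slow=9 fast=15: a[fast]=14≠a[slow]=12 write a[10]=14, slow++,fast++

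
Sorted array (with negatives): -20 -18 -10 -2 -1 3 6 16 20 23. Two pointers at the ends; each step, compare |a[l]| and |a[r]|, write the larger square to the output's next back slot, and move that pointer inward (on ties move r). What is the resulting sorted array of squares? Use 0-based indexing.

[1, 4, 9, 36, 100, 256, 324, 400, 400, 529]

l=0 r=9: |-20|<=|23| out[9]=529, r--
l=0 r=8: |-20|<=|20| out[8]=400, r--
l=0 r=7: |-20|>|16| out[7]=400, l++
l=1 r=7: |-18|>|16| out[6]=324, l++
l=2 r=7: |-10|<=|16| out[5]=256, r--
l=2 r=6: |-10|>|6| out[4]=100, l++
l=3 r=6: |-2|<=|6| out[3]=36, r--
l=3 r=5: |-2|<=|3| out[2]=9, r--
l=3 r=4: |-2|>|-1| out[1]=4, l++
l=4 r=4: |-1|<=|-1| out[0]=1, r--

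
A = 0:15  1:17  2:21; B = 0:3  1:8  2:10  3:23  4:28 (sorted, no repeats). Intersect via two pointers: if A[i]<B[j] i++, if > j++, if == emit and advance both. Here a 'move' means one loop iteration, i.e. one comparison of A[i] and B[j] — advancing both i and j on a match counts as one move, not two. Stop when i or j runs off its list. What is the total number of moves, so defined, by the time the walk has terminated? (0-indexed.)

6 moves

[i=0,j=0] 15>3 → j++
[i=0,j=1] 15>8 → j++
[i=0,j=2] 15>10 → j++
[i=0,j=3] 15<23 → i++
[i=1,j=3] 17<23 → i++
[i=2,j=3] 21<23 → i++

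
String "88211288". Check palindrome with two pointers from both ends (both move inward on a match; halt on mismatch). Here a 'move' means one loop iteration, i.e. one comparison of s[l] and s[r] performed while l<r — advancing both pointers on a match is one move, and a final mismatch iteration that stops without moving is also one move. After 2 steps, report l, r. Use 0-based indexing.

[0,7] '8'=='8' → l++,r--
[1,6] '8'=='8' → l++,r--

l=2, r=5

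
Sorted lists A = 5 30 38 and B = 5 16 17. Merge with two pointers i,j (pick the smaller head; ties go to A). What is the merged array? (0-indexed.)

i=0 j=0: A[i]=5<=B[j]=5 take 5, i++
i=1 j=0: A[i]=30>B[j]=5 take 5, j++
i=1 j=1: A[i]=30>B[j]=16 take 16, j++
i=1 j=2: A[i]=30>B[j]=17 take 17, j++
i=1 j=3: B done, take A[i]=30, i++
i=2 j=3: B done, take A[i]=38, i++

[5, 5, 16, 17, 30, 38]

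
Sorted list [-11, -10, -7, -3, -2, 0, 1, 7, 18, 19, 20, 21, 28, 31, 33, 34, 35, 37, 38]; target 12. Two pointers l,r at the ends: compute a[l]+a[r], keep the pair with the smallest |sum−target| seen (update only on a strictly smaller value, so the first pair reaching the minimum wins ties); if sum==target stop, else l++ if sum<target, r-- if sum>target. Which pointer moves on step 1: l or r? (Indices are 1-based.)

[1,19] -11+38=27 d=15 * → r--

r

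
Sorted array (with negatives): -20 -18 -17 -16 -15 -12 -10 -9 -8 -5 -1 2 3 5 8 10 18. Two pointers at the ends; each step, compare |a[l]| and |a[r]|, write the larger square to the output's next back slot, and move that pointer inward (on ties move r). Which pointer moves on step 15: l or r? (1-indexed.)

r

[1,17] |-20|>|18| out[17]=400 → l++
[2,17] |-18|<=|18| out[16]=324 → r--
[2,16] |-18|>|10| out[15]=324 → l++
[3,16] |-17|>|10| out[14]=289 → l++
[4,16] |-16|>|10| out[13]=256 → l++
[5,16] |-15|>|10| out[12]=225 → l++
[6,16] |-12|>|10| out[11]=144 → l++
[7,16] |-10|<=|10| out[10]=100 → r--
[7,15] |-10|>|8| out[9]=100 → l++
[8,15] |-9|>|8| out[8]=81 → l++
[9,15] |-8|<=|8| out[7]=64 → r--
[9,14] |-8|>|5| out[6]=64 → l++
[10,14] |-5|<=|5| out[5]=25 → r--
[10,13] |-5|>|3| out[4]=25 → l++
[11,13] |-1|<=|3| out[3]=9 → r--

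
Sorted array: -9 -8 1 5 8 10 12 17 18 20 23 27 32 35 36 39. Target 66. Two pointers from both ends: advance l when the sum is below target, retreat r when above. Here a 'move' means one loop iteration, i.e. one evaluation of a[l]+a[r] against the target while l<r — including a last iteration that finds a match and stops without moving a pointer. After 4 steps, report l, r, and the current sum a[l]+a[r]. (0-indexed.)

l=4, r=15, sum=47

l=0 r=15: -9+39=30 <66, l++
l=1 r=15: -8+39=31 <66, l++
l=2 r=15: 1+39=40 <66, l++
l=3 r=15: 5+39=44 <66, l++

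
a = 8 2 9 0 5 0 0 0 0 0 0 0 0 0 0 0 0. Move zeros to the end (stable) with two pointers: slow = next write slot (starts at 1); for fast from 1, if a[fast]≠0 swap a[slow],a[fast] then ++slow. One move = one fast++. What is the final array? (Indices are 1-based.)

slow=1 fast=1: a[fast]=8≠0 swap→a[1]=8, slow++,fast++
slow=2 fast=2: a[fast]=2≠0 swap→a[2]=2, slow++,fast++
slow=3 fast=3: a[fast]=9≠0 swap→a[3]=9, slow++,fast++
slow=4 fast=4: a[fast]=0, fast++
slow=4 fast=5: a[fast]=5≠0 swap→a[4]=5, slow++,fast++
slow=5 fast=6: a[fast]=0, fast++
slow=5 fast=7: a[fast]=0, fast++
slow=5 fast=8: a[fast]=0, fast++
slow=5 fast=9: a[fast]=0, fast++
slow=5 fast=10: a[fast]=0, fast++
slow=5 fast=11: a[fast]=0, fast++
slow=5 fast=12: a[fast]=0, fast++
slow=5 fast=13: a[fast]=0, fast++
slow=5 fast=14: a[fast]=0, fast++
slow=5 fast=15: a[fast]=0, fast++
slow=5 fast=16: a[fast]=0, fast++
slow=5 fast=17: a[fast]=0, fast++

[8, 2, 9, 5, 0, 0, 0, 0, 0, 0, 0, 0, 0, 0, 0, 0, 0]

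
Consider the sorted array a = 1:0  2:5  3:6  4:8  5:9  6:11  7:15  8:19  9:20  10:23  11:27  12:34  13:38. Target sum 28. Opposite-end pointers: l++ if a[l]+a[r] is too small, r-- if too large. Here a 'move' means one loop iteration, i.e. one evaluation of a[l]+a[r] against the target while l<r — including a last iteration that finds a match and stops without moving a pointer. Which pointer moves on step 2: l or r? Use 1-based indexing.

l=1 r=13: 0+38=38 >28, r--
l=1 r=12: 0+34=34 >28, r--

r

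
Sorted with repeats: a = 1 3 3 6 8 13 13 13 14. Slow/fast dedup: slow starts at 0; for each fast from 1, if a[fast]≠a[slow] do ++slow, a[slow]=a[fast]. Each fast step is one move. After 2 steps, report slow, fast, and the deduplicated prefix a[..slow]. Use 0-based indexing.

slow=1, fast=3, prefix=[1, 3]

slow=0 fast=1: a[fast]=3≠a[slow]=1 write a[1]=3, slow++,fast++
slow=1 fast=2: a[fast]=3=a[slow] dup, fast++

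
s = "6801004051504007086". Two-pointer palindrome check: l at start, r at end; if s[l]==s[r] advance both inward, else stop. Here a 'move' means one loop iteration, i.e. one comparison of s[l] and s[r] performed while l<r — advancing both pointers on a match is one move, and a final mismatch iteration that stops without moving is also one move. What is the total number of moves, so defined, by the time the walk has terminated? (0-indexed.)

[0,18] '6'=='6' → l++,r--
[1,17] '8'=='8' → l++,r--
[2,16] '0'=='0' → l++,r--
[3,15] '1'!='7' → stop

4 moves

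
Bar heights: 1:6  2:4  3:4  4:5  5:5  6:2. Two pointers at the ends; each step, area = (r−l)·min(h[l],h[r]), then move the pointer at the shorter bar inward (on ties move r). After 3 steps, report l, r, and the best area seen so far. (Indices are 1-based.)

[1,6] min(6,2)*5=10 best=10 * → r--
[1,5] min(6,5)*4=20 best=20 * → r--
[1,4] min(6,5)*3=15 best=20 → r--

l=1, r=3, best area=20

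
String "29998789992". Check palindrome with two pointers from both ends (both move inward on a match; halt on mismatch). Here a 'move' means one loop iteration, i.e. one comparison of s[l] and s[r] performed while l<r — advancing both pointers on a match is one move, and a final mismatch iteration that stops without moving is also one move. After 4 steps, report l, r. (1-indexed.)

l=5, r=7

[1,11] '2'=='2' → l++,r--
[2,10] '9'=='9' → l++,r--
[3,9] '9'=='9' → l++,r--
[4,8] '9'=='9' → l++,r--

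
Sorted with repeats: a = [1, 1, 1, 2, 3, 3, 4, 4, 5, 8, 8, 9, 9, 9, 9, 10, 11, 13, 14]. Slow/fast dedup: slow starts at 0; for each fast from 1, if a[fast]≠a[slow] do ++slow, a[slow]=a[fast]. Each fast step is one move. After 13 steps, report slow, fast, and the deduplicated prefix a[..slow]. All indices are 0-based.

slow=6, fast=14, prefix=[1, 2, 3, 4, 5, 8, 9]

(s=0,f=1) a[fast]=1=a[slow] dup → fast++
(s=0,f=2) a[fast]=1=a[slow] dup → fast++
(s=0,f=3) a[fast]=2≠a[slow]=1 write a[1]=2 → slow++,fast++
(s=1,f=4) a[fast]=3≠a[slow]=2 write a[2]=3 → slow++,fast++
(s=2,f=5) a[fast]=3=a[slow] dup → fast++
(s=2,f=6) a[fast]=4≠a[slow]=3 write a[3]=4 → slow++,fast++
(s=3,f=7) a[fast]=4=a[slow] dup → fast++
(s=3,f=8) a[fast]=5≠a[slow]=4 write a[4]=5 → slow++,fast++
(s=4,f=9) a[fast]=8≠a[slow]=5 write a[5]=8 → slow++,fast++
(s=5,f=10) a[fast]=8=a[slow] dup → fast++
(s=5,f=11) a[fast]=9≠a[slow]=8 write a[6]=9 → slow++,fast++
(s=6,f=12) a[fast]=9=a[slow] dup → fast++
(s=6,f=13) a[fast]=9=a[slow] dup → fast++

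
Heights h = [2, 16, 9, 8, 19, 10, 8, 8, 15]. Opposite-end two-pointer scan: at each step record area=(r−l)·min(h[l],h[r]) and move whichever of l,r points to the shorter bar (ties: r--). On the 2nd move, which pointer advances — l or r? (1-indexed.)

r

l=1 r=9: min(2,15)*8=16 best=16 *, l++
l=2 r=9: min(16,15)*7=105 best=105 *, r--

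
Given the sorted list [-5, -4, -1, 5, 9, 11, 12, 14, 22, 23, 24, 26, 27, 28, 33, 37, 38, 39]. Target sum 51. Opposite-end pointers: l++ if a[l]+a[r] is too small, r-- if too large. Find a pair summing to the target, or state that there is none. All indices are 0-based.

l=0 r=17: -5+39=34 <51, l++
l=1 r=17: -4+39=35 <51, l++
l=2 r=17: -1+39=38 <51, l++
l=3 r=17: 5+39=44 <51, l++
l=4 r=17: 9+39=48 <51, l++
l=5 r=17: 11+39=50 <51, l++
l=6 r=17: 12+39=51, found

(12, 39)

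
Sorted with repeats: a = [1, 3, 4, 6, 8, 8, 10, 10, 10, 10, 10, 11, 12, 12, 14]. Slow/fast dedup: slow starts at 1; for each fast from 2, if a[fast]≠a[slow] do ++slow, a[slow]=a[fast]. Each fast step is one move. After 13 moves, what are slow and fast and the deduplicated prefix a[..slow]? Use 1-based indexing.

slow=1 fast=2: a[fast]=3≠a[slow]=1 write a[2]=3, slow++,fast++
slow=2 fast=3: a[fast]=4≠a[slow]=3 write a[3]=4, slow++,fast++
slow=3 fast=4: a[fast]=6≠a[slow]=4 write a[4]=6, slow++,fast++
slow=4 fast=5: a[fast]=8≠a[slow]=6 write a[5]=8, slow++,fast++
slow=5 fast=6: a[fast]=8=a[slow] dup, fast++
slow=5 fast=7: a[fast]=10≠a[slow]=8 write a[6]=10, slow++,fast++
slow=6 fast=8: a[fast]=10=a[slow] dup, fast++
slow=6 fast=9: a[fast]=10=a[slow] dup, fast++
slow=6 fast=10: a[fast]=10=a[slow] dup, fast++
slow=6 fast=11: a[fast]=10=a[slow] dup, fast++
slow=6 fast=12: a[fast]=11≠a[slow]=10 write a[7]=11, slow++,fast++
slow=7 fast=13: a[fast]=12≠a[slow]=11 write a[8]=12, slow++,fast++
slow=8 fast=14: a[fast]=12=a[slow] dup, fast++

slow=8, fast=15, prefix=[1, 3, 4, 6, 8, 10, 11, 12]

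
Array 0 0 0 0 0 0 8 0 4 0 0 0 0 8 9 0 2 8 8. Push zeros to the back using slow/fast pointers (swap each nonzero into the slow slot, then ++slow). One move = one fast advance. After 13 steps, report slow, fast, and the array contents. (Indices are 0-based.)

(s=0,f=0) a[fast]=0 → fast++
(s=0,f=1) a[fast]=0 → fast++
(s=0,f=2) a[fast]=0 → fast++
(s=0,f=3) a[fast]=0 → fast++
(s=0,f=4) a[fast]=0 → fast++
(s=0,f=5) a[fast]=0 → fast++
(s=0,f=6) a[fast]=8≠0 swap→a[0]=8 → slow++,fast++
(s=1,f=7) a[fast]=0 → fast++
(s=1,f=8) a[fast]=4≠0 swap→a[1]=4 → slow++,fast++
(s=2,f=9) a[fast]=0 → fast++
(s=2,f=10) a[fast]=0 → fast++
(s=2,f=11) a[fast]=0 → fast++
(s=2,f=12) a[fast]=0 → fast++

slow=2, fast=13, a=[8, 4, 0, 0, 0, 0, 0, 0, 0, 0, 0, 0, 0, 8, 9, 0, 2, 8, 8]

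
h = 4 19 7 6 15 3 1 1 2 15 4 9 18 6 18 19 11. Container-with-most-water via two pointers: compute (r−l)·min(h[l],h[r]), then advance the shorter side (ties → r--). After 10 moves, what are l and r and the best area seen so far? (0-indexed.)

[0,16] min(4,11)*16=64 best=64 * → l++
[1,16] min(19,11)*15=165 best=165 * → r--
[1,15] min(19,19)*14=266 best=266 * → r--
[1,14] min(19,18)*13=234 best=266 → r--
[1,13] min(19,6)*12=72 best=266 → r--
[1,12] min(19,18)*11=198 best=266 → r--
[1,11] min(19,9)*10=90 best=266 → r--
[1,10] min(19,4)*9=36 best=266 → r--
[1,9] min(19,15)*8=120 best=266 → r--
[1,8] min(19,2)*7=14 best=266 → r--

l=1, r=7, best area=266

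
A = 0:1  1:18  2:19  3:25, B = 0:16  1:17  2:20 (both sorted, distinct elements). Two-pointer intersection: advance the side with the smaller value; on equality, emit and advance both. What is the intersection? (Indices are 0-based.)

i=0 j=0: 1<16, i++
i=1 j=0: 18>16, j++
i=1 j=1: 18>17, j++
i=1 j=2: 18<20, i++
i=2 j=2: 19<20, i++
i=3 j=2: 25>20, j++

intersection = []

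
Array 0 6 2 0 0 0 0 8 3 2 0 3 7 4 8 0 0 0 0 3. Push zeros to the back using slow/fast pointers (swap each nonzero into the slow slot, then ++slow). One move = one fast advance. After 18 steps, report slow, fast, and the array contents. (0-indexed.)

slow=0 fast=0: a[fast]=0, fast++
slow=0 fast=1: a[fast]=6≠0 swap→a[0]=6, slow++,fast++
slow=1 fast=2: a[fast]=2≠0 swap→a[1]=2, slow++,fast++
slow=2 fast=3: a[fast]=0, fast++
slow=2 fast=4: a[fast]=0, fast++
slow=2 fast=5: a[fast]=0, fast++
slow=2 fast=6: a[fast]=0, fast++
slow=2 fast=7: a[fast]=8≠0 swap→a[2]=8, slow++,fast++
slow=3 fast=8: a[fast]=3≠0 swap→a[3]=3, slow++,fast++
slow=4 fast=9: a[fast]=2≠0 swap→a[4]=2, slow++,fast++
slow=5 fast=10: a[fast]=0, fast++
slow=5 fast=11: a[fast]=3≠0 swap→a[5]=3, slow++,fast++
slow=6 fast=12: a[fast]=7≠0 swap→a[6]=7, slow++,fast++
slow=7 fast=13: a[fast]=4≠0 swap→a[7]=4, slow++,fast++
slow=8 fast=14: a[fast]=8≠0 swap→a[8]=8, slow++,fast++
slow=9 fast=15: a[fast]=0, fast++
slow=9 fast=16: a[fast]=0, fast++
slow=9 fast=17: a[fast]=0, fast++

slow=9, fast=18, a=[6, 2, 8, 3, 2, 3, 7, 4, 8, 0, 0, 0, 0, 0, 0, 0, 0, 0, 0, 3]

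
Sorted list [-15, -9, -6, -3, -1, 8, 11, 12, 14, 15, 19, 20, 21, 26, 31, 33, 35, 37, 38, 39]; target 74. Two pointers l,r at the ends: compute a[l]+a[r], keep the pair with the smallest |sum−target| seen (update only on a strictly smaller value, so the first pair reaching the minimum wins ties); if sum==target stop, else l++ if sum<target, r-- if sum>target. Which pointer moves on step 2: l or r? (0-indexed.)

l

[0,19] -15+39=24 d=50 * → l++
[1,19] -9+39=30 d=44 * → l++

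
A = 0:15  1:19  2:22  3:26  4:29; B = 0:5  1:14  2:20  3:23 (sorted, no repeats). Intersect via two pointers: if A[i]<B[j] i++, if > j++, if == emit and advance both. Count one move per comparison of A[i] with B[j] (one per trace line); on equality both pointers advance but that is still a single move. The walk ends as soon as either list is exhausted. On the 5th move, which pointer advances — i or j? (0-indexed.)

i=0 j=0: 15>5, j++
i=0 j=1: 15>14, j++
i=0 j=2: 15<20, i++
i=1 j=2: 19<20, i++
i=2 j=2: 22>20, j++

j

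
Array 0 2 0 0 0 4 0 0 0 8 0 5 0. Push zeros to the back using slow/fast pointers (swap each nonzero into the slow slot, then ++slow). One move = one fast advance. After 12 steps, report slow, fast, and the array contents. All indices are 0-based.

slow=0 fast=0: a[fast]=0, fast++
slow=0 fast=1: a[fast]=2≠0 swap→a[0]=2, slow++,fast++
slow=1 fast=2: a[fast]=0, fast++
slow=1 fast=3: a[fast]=0, fast++
slow=1 fast=4: a[fast]=0, fast++
slow=1 fast=5: a[fast]=4≠0 swap→a[1]=4, slow++,fast++
slow=2 fast=6: a[fast]=0, fast++
slow=2 fast=7: a[fast]=0, fast++
slow=2 fast=8: a[fast]=0, fast++
slow=2 fast=9: a[fast]=8≠0 swap→a[2]=8, slow++,fast++
slow=3 fast=10: a[fast]=0, fast++
slow=3 fast=11: a[fast]=5≠0 swap→a[3]=5, slow++,fast++

slow=4, fast=12, a=[2, 4, 8, 5, 0, 0, 0, 0, 0, 0, 0, 0, 0]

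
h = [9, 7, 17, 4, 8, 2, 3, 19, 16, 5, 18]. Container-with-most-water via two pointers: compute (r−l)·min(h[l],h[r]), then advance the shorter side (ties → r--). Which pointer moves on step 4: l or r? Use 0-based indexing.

l

[0,10] min(9,18)*10=90 best=90 * → l++
[1,10] min(7,18)*9=63 best=90 → l++
[2,10] min(17,18)*8=136 best=136 * → l++
[3,10] min(4,18)*7=28 best=136 → l++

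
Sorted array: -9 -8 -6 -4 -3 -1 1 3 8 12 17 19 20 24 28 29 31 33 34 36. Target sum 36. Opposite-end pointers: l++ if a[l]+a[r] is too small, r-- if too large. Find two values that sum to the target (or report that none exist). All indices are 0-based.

[0,19] -9+36=27 <36 → l++
[1,19] -8+36=28 <36 → l++
[2,19] -6+36=30 <36 → l++
[3,19] -4+36=32 <36 → l++
[4,19] -3+36=33 <36 → l++
[5,19] -1+36=35 <36 → l++
[6,19] 1+36=37 >36 → r--
[6,18] 1+34=35 <36 → l++
[7,18] 3+34=37 >36 → r--
[7,17] 3+33=36 → found

(3, 33)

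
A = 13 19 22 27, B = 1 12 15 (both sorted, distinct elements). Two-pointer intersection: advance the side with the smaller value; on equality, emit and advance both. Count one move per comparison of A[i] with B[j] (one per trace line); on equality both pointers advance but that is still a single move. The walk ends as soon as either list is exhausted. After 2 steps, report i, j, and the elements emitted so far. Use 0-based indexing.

i=0, j=2, emitted=[]

i=0 j=0: 13>1, j++
i=0 j=1: 13>12, j++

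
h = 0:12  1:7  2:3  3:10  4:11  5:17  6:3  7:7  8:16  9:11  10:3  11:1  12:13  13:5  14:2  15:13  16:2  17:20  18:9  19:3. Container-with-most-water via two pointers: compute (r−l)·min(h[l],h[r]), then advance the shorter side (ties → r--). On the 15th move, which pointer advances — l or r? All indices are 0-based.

l

[0,19] min(12,3)*19=57 best=57 * → r--
[0,18] min(12,9)*18=162 best=162 * → r--
[0,17] min(12,20)*17=204 best=204 * → l++
[1,17] min(7,20)*16=112 best=204 → l++
[2,17] min(3,20)*15=45 best=204 → l++
[3,17] min(10,20)*14=140 best=204 → l++
[4,17] min(11,20)*13=143 best=204 → l++
[5,17] min(17,20)*12=204 best=204 → l++
[6,17] min(3,20)*11=33 best=204 → l++
[7,17] min(7,20)*10=70 best=204 → l++
[8,17] min(16,20)*9=144 best=204 → l++
[9,17] min(11,20)*8=88 best=204 → l++
[10,17] min(3,20)*7=21 best=204 → l++
[11,17] min(1,20)*6=6 best=204 → l++
[12,17] min(13,20)*5=65 best=204 → l++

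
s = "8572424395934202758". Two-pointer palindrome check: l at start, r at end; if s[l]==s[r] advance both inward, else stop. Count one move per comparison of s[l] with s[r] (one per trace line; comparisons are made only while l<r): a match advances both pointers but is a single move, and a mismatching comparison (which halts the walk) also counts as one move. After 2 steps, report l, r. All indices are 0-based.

l=2, r=16

l=0 r=18: '8'=='8', l++,r--
l=1 r=17: '5'=='5', l++,r--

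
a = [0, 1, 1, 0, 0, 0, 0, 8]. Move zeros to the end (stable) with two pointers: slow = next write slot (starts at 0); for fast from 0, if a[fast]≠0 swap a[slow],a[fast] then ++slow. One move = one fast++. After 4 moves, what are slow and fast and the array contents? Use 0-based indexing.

(s=0,f=0) a[fast]=0 → fast++
(s=0,f=1) a[fast]=1≠0 swap→a[0]=1 → slow++,fast++
(s=1,f=2) a[fast]=1≠0 swap→a[1]=1 → slow++,fast++
(s=2,f=3) a[fast]=0 → fast++

slow=2, fast=4, a=[1, 1, 0, 0, 0, 0, 0, 8]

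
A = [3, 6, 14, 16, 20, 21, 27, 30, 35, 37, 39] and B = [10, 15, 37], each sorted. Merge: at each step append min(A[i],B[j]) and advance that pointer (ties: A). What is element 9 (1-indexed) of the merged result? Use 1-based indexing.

i=1 j=1: A[i]=3<=B[j]=10 take 3, i++
i=2 j=1: A[i]=6<=B[j]=10 take 6, i++
i=3 j=1: A[i]=14>B[j]=10 take 10, j++
i=3 j=2: A[i]=14<=B[j]=15 take 14, i++
i=4 j=2: A[i]=16>B[j]=15 take 15, j++
i=4 j=3: A[i]=16<=B[j]=37 take 16, i++
i=5 j=3: A[i]=20<=B[j]=37 take 20, i++
i=6 j=3: A[i]=21<=B[j]=37 take 21, i++
i=7 j=3: A[i]=27<=B[j]=37 take 27, i++
i=8 j=3: A[i]=30<=B[j]=37 take 30, i++
i=9 j=3: A[i]=35<=B[j]=37 take 35, i++
i=10 j=3: A[i]=37<=B[j]=37 take 37, i++
i=11 j=3: A[i]=39>B[j]=37 take 37, j++
i=11 j=4: B done, take A[i]=39, i++

merged[9] = 27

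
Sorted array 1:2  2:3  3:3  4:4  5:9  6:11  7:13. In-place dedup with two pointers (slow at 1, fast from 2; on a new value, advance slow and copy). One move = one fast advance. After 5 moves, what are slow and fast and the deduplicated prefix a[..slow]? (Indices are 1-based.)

slow=5, fast=7, prefix=[2, 3, 4, 9, 11]

(s=1,f=2) a[fast]=3≠a[slow]=2 write a[2]=3 → slow++,fast++
(s=2,f=3) a[fast]=3=a[slow] dup → fast++
(s=2,f=4) a[fast]=4≠a[slow]=3 write a[3]=4 → slow++,fast++
(s=3,f=5) a[fast]=9≠a[slow]=4 write a[4]=9 → slow++,fast++
(s=4,f=6) a[fast]=11≠a[slow]=9 write a[5]=11 → slow++,fast++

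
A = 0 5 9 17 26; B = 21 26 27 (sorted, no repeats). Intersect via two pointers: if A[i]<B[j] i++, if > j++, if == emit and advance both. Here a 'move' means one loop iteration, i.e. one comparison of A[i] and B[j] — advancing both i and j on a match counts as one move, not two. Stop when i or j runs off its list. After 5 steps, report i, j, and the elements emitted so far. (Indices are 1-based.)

[i=1,j=1] 0<21 → i++
[i=2,j=1] 5<21 → i++
[i=3,j=1] 9<21 → i++
[i=4,j=1] 17<21 → i++
[i=5,j=1] 26>21 → j++

i=5, j=2, emitted=[]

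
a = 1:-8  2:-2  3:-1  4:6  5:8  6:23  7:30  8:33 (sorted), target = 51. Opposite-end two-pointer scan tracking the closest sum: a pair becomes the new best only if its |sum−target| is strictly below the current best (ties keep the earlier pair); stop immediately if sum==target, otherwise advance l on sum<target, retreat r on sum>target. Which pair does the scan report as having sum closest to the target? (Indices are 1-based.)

pair (23, 30) with sum 53 (|Δ|=2)

[1,8] -8+33=25 d=26 * → l++
[2,8] -2+33=31 d=20 * → l++
[3,8] -1+33=32 d=19 * → l++
[4,8] 6+33=39 d=12 * → l++
[5,8] 8+33=41 d=10 * → l++
[6,8] 23+33=56 d=5 * → r--
[6,7] 23+30=53 d=2 * → r--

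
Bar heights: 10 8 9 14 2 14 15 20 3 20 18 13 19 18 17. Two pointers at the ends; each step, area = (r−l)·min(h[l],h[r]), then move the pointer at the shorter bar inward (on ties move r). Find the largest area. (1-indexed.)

[1,15] min(10,17)*14=140 best=140 * → l++
[2,15] min(8,17)*13=104 best=140 → l++
[3,15] min(9,17)*12=108 best=140 → l++
[4,15] min(14,17)*11=154 best=154 * → l++
[5,15] min(2,17)*10=20 best=154 → l++
[6,15] min(14,17)*9=126 best=154 → l++
[7,15] min(15,17)*8=120 best=154 → l++
[8,15] min(20,17)*7=119 best=154 → r--
[8,14] min(20,18)*6=108 best=154 → r--
[8,13] min(20,19)*5=95 best=154 → r--
[8,12] min(20,13)*4=52 best=154 → r--
[8,11] min(20,18)*3=54 best=154 → r--
[8,10] min(20,20)*2=40 best=154 → r--
[8,9] min(20,3)*1=3 best=154 → r--

max area = 154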